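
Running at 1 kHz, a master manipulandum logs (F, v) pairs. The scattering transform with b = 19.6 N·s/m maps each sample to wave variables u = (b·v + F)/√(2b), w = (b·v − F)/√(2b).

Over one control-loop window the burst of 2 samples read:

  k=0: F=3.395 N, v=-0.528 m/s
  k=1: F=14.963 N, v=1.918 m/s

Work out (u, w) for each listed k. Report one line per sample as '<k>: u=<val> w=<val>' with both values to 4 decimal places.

k=0: b·v=19.6×(-0.528)=-10.3488; √(2b)=6.2610; u=(-10.3488+3.395)/6.2610=-1.1107, w=(-10.3488−3.395)/6.2610=-2.1951
k=1: b·v=19.6×1.918=37.5928; √(2b)=6.2610; u=(37.5928+14.963)/6.2610=8.3942, w=(37.5928−14.963)/6.2610=3.6144

0: u=-1.1107 w=-2.1951
1: u=8.3942 w=3.6144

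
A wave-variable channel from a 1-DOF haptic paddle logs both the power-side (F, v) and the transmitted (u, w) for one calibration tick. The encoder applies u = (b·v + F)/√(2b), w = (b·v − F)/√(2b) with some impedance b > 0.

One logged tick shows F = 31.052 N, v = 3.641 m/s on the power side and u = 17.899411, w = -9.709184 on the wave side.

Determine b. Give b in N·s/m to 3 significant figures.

u + w = 8.190227;  u + w = √(2b)·v, so √(2b) = 8.190227/3.641 = 2.249444.
b = (√(2b))²/2 = 5.060000/2 = 2.530000.
(Check via u − w = 2F/√(2b): u − w = 27.608595, 2F/√(2b) = 27.608595.)

b = 2.53 N·s/m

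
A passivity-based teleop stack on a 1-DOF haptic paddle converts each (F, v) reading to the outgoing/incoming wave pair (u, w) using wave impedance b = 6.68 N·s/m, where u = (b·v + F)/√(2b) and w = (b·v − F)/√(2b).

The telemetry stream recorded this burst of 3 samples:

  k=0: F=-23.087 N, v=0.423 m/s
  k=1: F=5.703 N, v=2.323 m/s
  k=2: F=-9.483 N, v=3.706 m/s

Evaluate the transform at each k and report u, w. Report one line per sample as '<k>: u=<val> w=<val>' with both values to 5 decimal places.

k=0: b·v=6.68×0.423=2.82564; √(2b)=3.65513; u=(2.82564+(-23.087))/3.65513=-5.54326, w=(2.82564−(-23.087))/3.65513=7.08938
k=1: b·v=6.68×2.323=15.51764; √(2b)=3.65513; u=(15.51764+5.703)/3.65513=5.80571, w=(15.51764−5.703)/3.65513=2.68517
k=2: b·v=6.68×3.706=24.75608; √(2b)=3.65513; u=(24.75608+(-9.483))/3.65513=4.17853, w=(24.75608−(-9.483))/3.65513=9.36740

0: u=-5.54326 w=7.08938
1: u=5.80571 w=2.68517
2: u=4.17853 w=9.36740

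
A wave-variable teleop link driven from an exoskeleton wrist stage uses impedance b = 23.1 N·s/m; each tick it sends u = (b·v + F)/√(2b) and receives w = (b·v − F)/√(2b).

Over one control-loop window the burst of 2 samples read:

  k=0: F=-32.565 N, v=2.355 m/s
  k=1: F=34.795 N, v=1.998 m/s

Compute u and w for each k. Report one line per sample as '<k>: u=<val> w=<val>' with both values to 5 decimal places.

0: u=3.21249 w=12.79458
1: u=11.90939 w=1.67113

k=0: b·v=23.1×2.355=54.40050; √(2b)=6.79706; u=(54.40050+(-32.565))/6.79706=3.21249, w=(54.40050−(-32.565))/6.79706=12.79458
k=1: b·v=23.1×1.998=46.15380; √(2b)=6.79706; u=(46.15380+34.795)/6.79706=11.90939, w=(46.15380−34.795)/6.79706=1.67113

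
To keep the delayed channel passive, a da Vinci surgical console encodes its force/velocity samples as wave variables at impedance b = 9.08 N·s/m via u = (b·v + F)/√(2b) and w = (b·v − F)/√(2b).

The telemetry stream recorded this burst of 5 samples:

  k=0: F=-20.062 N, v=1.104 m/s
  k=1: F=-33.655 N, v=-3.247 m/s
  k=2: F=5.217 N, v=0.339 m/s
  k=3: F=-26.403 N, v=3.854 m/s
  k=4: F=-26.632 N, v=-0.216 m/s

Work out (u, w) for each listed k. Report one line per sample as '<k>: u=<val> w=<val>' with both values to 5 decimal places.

0: u=-2.35546 w=7.06010
1: u=-14.81601 w=0.97906
2: u=1.94655 w=-0.50191
3: u=2.01605 w=14.40760
4: u=-6.70975 w=5.78927

k=0: b·v=9.08×1.104=10.02432; √(2b)=4.26146; u=(10.02432+(-20.062))/4.26146=-2.35546, w=(10.02432−(-20.062))/4.26146=7.06010
k=1: b·v=9.08×(-3.247)=-29.48276; √(2b)=4.26146; u=(-29.48276+(-33.655))/4.26146=-14.81601, w=(-29.48276−(-33.655))/4.26146=0.97906
k=2: b·v=9.08×0.339=3.07812; √(2b)=4.26146; u=(3.07812+5.217)/4.26146=1.94655, w=(3.07812−5.217)/4.26146=-0.50191
k=3: b·v=9.08×3.854=34.99432; √(2b)=4.26146; u=(34.99432+(-26.403))/4.26146=2.01605, w=(34.99432−(-26.403))/4.26146=14.40760
k=4: b·v=9.08×(-0.216)=-1.96128; √(2b)=4.26146; u=(-1.96128+(-26.632))/4.26146=-6.70975, w=(-1.96128−(-26.632))/4.26146=5.78927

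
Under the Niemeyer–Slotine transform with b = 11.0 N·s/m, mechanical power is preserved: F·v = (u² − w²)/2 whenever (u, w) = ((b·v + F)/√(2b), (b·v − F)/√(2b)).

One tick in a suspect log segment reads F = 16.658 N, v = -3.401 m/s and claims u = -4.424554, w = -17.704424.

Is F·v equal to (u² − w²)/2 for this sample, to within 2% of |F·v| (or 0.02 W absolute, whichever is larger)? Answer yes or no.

F·v = 16.658×(-3.401) = -56.653858 W.
(u² − w²)/2 = (19.576678 − 313.446629)/2 = -146.934976 W.
|Δ| = 90.281118;  2% of max(1, |F·v|) = 1.133077.

no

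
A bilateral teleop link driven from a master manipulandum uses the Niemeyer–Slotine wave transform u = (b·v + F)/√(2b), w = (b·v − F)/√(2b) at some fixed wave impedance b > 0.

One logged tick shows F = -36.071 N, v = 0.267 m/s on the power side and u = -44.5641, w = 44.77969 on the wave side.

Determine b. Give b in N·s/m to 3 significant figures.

b = 0.326 N·s/m

u + w = 0.2156;  u + w = √(2b)·v, so √(2b) = 0.2156/0.267 = 0.8075.
b = (√(2b))²/2 = 0.6520/2 = 0.3260.
(Check via u − w = 2F/√(2b): u − w = -89.3438, 2F/√(2b) = -89.3451.)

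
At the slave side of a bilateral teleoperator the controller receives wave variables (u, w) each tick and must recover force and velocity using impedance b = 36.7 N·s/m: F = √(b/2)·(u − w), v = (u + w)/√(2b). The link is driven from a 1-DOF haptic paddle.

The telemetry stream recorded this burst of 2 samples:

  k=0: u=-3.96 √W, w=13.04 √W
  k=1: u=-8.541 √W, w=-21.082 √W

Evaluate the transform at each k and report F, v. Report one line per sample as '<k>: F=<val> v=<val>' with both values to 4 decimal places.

k=0: u−w=-17.0000, u+w=9.0800; √(b/2)=4.2837, √(2b)=8.5674; F=4.2837×(-17.0)=-72.8227, v=9.0800/8.5674=1.0598
k=1: u−w=12.5410, u+w=-29.6230; √(b/2)=4.2837, √(2b)=8.5674; F=4.2837×12.541=53.7218, v=-29.6230/8.5674=-3.4576

0: F=-72.8227 v=1.0598
1: F=53.7218 v=-3.4576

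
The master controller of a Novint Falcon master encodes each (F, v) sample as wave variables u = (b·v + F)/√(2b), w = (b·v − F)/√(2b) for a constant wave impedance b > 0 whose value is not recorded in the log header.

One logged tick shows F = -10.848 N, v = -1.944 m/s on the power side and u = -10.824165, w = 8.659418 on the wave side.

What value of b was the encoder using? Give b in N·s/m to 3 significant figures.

u + w = -2.164747;  u + w = √(2b)·v, so √(2b) = -2.164747/(-1.944) = 1.113553.
b = (√(2b))²/2 = 1.240000/2 = 0.620000.
(Check via u − w = 2F/√(2b): u − w = -19.483583, 2F/√(2b) = -19.483581.)

b = 0.62 N·s/m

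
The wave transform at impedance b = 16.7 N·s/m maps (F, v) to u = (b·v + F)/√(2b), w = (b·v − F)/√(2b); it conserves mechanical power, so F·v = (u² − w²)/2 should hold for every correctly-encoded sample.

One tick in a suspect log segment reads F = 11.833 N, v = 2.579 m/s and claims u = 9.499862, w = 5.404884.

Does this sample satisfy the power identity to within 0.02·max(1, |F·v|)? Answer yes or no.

F·v = 11.833×2.579 = 30.517307 W.
(u² − w²)/2 = (90.247378 − 29.212771)/2 = 30.517303 W.
|Δ| = 0.000004;  2% of max(1, |F·v|) = 0.610346.

yes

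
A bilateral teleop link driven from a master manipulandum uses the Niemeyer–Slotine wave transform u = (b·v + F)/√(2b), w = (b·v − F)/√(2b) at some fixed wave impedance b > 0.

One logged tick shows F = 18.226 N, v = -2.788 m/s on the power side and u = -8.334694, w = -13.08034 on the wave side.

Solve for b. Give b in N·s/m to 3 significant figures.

u + w = -21.415034;  u + w = √(2b)·v, so √(2b) = -21.415034/(-2.788) = 7.681146.
b = (√(2b))²/2 = 58.999998/2 = 29.499999.
(Check via u − w = 2F/√(2b): u − w = 4.745646, 2F/√(2b) = 4.745646.)

b = 29.5 N·s/m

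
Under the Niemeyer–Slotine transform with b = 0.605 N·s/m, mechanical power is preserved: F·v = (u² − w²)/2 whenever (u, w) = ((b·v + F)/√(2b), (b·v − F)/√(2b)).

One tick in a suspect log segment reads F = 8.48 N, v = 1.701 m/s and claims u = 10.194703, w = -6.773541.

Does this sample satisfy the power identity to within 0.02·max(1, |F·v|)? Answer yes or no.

F·v = 8.48×1.701 = 14.424480 W.
(u² − w²)/2 = (103.931969 − 45.880858)/2 = 29.025556 W.
|Δ| = 14.601076;  2% of max(1, |F·v|) = 0.288490.

no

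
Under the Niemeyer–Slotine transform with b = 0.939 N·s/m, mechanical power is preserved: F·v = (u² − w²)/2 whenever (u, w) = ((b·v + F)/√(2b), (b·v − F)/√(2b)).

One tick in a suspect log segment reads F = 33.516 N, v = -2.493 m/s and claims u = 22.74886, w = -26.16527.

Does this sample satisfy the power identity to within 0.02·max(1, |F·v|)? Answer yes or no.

yes

F·v = 33.516×(-2.493) = -83.55539 W.
(u² − w²)/2 = (517.51063 − 684.62135)/2 = -83.55536 W.
|Δ| = 0.00003;  2% of max(1, |F·v|) = 1.67111.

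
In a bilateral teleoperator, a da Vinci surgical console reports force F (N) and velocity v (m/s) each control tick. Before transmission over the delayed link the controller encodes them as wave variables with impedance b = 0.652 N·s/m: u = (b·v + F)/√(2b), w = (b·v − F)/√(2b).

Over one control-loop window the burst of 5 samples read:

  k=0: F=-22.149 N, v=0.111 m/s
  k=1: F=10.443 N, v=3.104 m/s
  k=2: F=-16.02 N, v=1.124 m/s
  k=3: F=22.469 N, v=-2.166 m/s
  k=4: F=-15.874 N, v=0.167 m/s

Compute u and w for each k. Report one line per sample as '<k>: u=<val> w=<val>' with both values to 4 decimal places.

k=0: b·v=0.652×0.111=0.0724; √(2b)=1.1419; u=(0.0724+(-22.149))/1.1419=-19.3328, w=(0.0724−(-22.149))/1.1419=19.4595
k=1: b·v=0.652×3.104=2.0238; √(2b)=1.1419; u=(2.0238+10.443)/1.1419=10.9173, w=(2.0238−10.443)/1.1419=-7.3728
k=2: b·v=0.652×1.124=0.7328; √(2b)=1.1419; u=(0.7328+(-16.02))/1.1419=-13.3871, w=(0.7328−(-16.02))/1.1419=14.6707
k=3: b·v=0.652×(-2.166)=-1.4122; √(2b)=1.1419; u=(-1.4122+22.469)/1.1419=18.4397, w=(-1.4122−22.469)/1.1419=-20.9131
k=4: b·v=0.652×0.167=0.1089; √(2b)=1.1419; u=(0.1089+(-15.874))/1.1419=-13.8057, w=(0.1089−(-15.874))/1.1419=13.9964

0: u=-19.3328 w=19.4595
1: u=10.9173 w=-7.3728
2: u=-13.3871 w=14.6707
3: u=18.4397 w=-20.9131
4: u=-13.8057 w=13.9964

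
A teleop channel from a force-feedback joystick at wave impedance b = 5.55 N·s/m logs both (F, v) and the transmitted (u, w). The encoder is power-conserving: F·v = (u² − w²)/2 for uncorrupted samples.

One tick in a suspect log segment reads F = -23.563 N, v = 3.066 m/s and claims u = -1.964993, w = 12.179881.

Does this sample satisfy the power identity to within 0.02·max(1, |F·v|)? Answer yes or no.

yes

F·v = (-23.563)×3.066 = -72.244158 W.
(u² − w²)/2 = (3.861197 − 148.349501)/2 = -72.244152 W.
|Δ| = 0.000006;  2% of max(1, |F·v|) = 1.444883.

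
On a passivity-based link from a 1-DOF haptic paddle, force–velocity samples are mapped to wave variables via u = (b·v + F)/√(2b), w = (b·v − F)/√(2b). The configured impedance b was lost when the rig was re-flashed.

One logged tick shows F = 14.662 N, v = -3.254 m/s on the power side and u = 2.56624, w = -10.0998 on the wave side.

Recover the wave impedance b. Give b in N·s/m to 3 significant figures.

u + w = -7.5336;  u + w = √(2b)·v, so √(2b) = -7.5336/(-3.254) = 2.3152.
b = (√(2b))²/2 = 5.3600/2 = 2.6800.
(Check via u − w = 2F/√(2b): u − w = 12.6660, 2F/√(2b) = 12.6660.)

b = 2.68 N·s/m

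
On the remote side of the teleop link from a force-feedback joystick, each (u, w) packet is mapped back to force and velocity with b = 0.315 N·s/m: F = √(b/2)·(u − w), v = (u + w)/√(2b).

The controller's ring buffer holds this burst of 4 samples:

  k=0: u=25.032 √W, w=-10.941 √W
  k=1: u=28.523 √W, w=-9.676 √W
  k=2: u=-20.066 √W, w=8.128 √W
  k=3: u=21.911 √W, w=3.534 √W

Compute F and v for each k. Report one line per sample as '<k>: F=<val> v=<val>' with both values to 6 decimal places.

0: F=14.276342 v=17.752991
1: F=15.159758 v=23.744988
2: F=-11.189147 v=-15.040466
3: F=7.293146 v=32.057687

k=0: u−w=35.973000, u+w=14.091000; √(b/2)=0.396863, √(2b)=0.793725; F=0.396863×35.973=14.276342, v=14.091000/0.793725=17.752991
k=1: u−w=38.199000, u+w=18.847000; √(b/2)=0.396863, √(2b)=0.793725; F=0.396863×38.199=15.159758, v=18.847000/0.793725=23.744988
k=2: u−w=-28.194000, u+w=-11.938000; √(b/2)=0.396863, √(2b)=0.793725; F=0.396863×(-28.194)=-11.189147, v=-11.938000/0.793725=-15.040466
k=3: u−w=18.377000, u+w=25.445000; √(b/2)=0.396863, √(2b)=0.793725; F=0.396863×18.377=7.293146, v=25.445000/0.793725=32.057687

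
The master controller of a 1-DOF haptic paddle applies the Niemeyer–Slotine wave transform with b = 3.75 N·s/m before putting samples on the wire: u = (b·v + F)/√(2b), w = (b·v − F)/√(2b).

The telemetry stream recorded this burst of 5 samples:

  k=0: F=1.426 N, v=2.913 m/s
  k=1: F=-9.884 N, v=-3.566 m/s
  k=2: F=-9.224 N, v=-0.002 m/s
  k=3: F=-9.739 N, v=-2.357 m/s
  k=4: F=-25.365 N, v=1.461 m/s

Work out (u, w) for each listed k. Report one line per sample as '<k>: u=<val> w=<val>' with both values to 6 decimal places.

k=0: b·v=3.75×2.913=10.923750; √(2b)=2.738613; u=(10.923750+1.426)/2.738613=4.509491, w=(10.923750−1.426)/2.738613=3.468088
k=1: b·v=3.75×(-3.566)=-13.372500; √(2b)=2.738613; u=(-13.372500+(-9.884))/2.738613=-8.492073, w=(-13.372500−(-9.884))/2.738613=-1.273820
k=2: b·v=3.75×(-0.002)=-0.007500; √(2b)=2.738613; u=(-0.007500+(-9.224))/2.738613=-3.370867, w=(-0.007500−(-9.224))/2.738613=3.365390
k=3: b·v=3.75×(-2.357)=-8.838750; √(2b)=2.738613; u=(-8.838750+(-9.739))/2.738613=-6.783635, w=(-8.838750−(-9.739))/2.738613=0.328725
k=4: b·v=3.75×1.461=5.478750; √(2b)=2.738613; u=(5.478750+(-25.365))/2.738613=-7.261432, w=(5.478750−(-25.365))/2.738613=11.262545

0: u=4.509491 w=3.468088
1: u=-8.492073 w=-1.273820
2: u=-3.370867 w=3.365390
3: u=-6.783635 w=0.328725
4: u=-7.261432 w=11.262545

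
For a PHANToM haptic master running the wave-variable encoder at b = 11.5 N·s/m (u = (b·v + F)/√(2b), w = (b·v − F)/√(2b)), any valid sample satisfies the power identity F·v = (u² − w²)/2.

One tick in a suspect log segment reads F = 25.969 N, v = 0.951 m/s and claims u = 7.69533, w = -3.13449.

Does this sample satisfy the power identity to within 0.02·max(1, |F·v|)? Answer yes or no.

F·v = 25.969×0.951 = 24.6965 W.
(u² − w²)/2 = (59.2181 − 9.8250)/2 = 24.6965 W.
|Δ| = 0.0000;  2% of max(1, |F·v|) = 0.4939.

yes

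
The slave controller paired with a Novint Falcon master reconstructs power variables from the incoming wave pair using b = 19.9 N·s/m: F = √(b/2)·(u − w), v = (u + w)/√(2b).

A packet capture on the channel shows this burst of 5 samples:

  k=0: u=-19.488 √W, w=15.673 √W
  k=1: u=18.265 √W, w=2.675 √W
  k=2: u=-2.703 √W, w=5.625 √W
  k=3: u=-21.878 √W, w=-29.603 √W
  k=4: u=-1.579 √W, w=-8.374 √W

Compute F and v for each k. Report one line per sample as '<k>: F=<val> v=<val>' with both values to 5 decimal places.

k=0: u−w=-35.16100, u+w=-3.81500; √(b/2)=3.15436, √(2b)=6.30872; F=3.15436×(-35.161)=-110.91052, v=-3.81500/6.30872=-0.60472
k=1: u−w=15.59000, u+w=20.94000; √(b/2)=3.15436, √(2b)=6.30872; F=3.15436×15.59=49.17650, v=20.94000/6.30872=3.31921
k=2: u−w=-8.32800, u+w=2.92200; √(b/2)=3.15436, √(2b)=6.30872; F=3.15436×(-8.328)=-26.26953, v=2.92200/6.30872=0.46317
k=3: u−w=7.72500, u+w=-51.48100; √(b/2)=3.15436, √(2b)=6.30872; F=3.15436×7.725=24.36745, v=-51.48100/6.30872=-8.16029
k=4: u−w=6.79500, u+w=-9.95300; √(b/2)=3.15436, √(2b)=6.30872; F=3.15436×6.795=21.43389, v=-9.95300/6.30872=-1.57766

0: F=-110.91052 v=-0.60472
1: F=49.17650 v=3.31921
2: F=-26.26953 v=0.46317
3: F=24.36745 v=-8.16029
4: F=21.43389 v=-1.57766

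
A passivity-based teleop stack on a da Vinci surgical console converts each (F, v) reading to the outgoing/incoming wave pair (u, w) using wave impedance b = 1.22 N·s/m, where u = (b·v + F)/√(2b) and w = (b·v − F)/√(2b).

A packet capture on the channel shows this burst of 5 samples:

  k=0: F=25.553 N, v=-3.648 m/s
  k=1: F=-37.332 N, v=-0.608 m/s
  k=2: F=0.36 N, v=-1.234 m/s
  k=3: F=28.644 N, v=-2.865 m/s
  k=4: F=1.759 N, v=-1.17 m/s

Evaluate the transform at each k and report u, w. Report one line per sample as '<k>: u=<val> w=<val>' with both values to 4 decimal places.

k=0: b·v=1.22×(-3.648)=-4.4506; √(2b)=1.5620; u=(-4.4506+25.553)/1.5620=13.5095, w=(-4.4506−25.553)/1.5620=-19.2078
k=1: b·v=1.22×(-0.608)=-0.7418; √(2b)=1.5620; u=(-0.7418+(-37.332))/1.5620=-24.3742, w=(-0.7418−(-37.332))/1.5620=23.4245
k=2: b·v=1.22×(-1.234)=-1.5055; √(2b)=1.5620; u=(-1.5055+0.36)/1.5620=-0.7333, w=(-1.5055−0.36)/1.5620=-1.1943
k=3: b·v=1.22×(-2.865)=-3.4953; √(2b)=1.5620; u=(-3.4953+28.644)/1.5620=16.0998, w=(-3.4953−28.644)/1.5620=-20.5751
k=4: b·v=1.22×(-1.17)=-1.4274; √(2b)=1.5620; u=(-1.4274+1.759)/1.5620=0.2123, w=(-1.4274−1.759)/1.5620=-2.0399

0: u=13.5095 w=-19.2078
1: u=-24.3742 w=23.4245
2: u=-0.7333 w=-1.1943
3: u=16.0998 w=-20.5751
4: u=0.2123 w=-2.0399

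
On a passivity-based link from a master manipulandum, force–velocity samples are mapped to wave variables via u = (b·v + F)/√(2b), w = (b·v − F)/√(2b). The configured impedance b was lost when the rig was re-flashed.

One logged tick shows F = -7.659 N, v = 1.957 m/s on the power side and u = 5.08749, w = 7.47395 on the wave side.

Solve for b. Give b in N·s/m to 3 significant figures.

b = 20.6 N·s/m

u + w = 12.5614;  u + w = √(2b)·v, so √(2b) = 12.5614/1.957 = 6.4187.
b = (√(2b))²/2 = 41.2000/2 = 20.6000.
(Check via u − w = 2F/√(2b): u − w = -2.3865, 2F/√(2b) = -2.3865.)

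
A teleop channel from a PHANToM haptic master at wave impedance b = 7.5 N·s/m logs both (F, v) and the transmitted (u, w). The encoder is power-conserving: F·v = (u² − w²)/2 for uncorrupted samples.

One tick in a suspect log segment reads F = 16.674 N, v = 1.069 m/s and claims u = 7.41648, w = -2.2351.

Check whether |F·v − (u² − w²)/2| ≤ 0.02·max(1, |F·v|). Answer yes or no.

no

F·v = 16.674×1.069 = 17.8245 W.
(u² − w²)/2 = (55.0042 − 4.9957)/2 = 25.0043 W.
|Δ| = 7.1797;  2% of max(1, |F·v|) = 0.3565.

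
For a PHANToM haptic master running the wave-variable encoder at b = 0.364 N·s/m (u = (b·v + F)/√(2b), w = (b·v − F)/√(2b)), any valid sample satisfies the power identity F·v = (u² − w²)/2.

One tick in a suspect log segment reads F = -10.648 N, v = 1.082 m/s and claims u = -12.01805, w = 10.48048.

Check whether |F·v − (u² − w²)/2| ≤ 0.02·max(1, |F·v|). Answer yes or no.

no

F·v = (-10.648)×1.082 = -11.52114 W.
(u² − w²)/2 = (144.43353 − 109.84046)/2 = 17.29653 W.
|Δ| = 28.81767;  2% of max(1, |F·v|) = 0.23042.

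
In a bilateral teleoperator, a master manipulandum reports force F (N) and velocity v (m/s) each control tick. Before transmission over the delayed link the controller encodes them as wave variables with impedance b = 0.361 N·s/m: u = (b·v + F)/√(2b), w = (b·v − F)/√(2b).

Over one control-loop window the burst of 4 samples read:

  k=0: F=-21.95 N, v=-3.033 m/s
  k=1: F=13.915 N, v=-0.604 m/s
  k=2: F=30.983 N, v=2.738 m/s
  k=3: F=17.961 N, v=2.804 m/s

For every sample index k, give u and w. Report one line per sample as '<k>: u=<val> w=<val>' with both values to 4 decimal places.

0: u=-27.1210 w=24.5439
1: u=16.1196 w=-16.6329
2: u=37.6265 w=-35.3000
3: u=22.3292 w=-19.9466

k=0: b·v=0.361×(-3.033)=-1.0949; √(2b)=0.8497; u=(-1.0949+(-21.95))/0.8497=-27.1210, w=(-1.0949−(-21.95))/0.8497=24.5439
k=1: b·v=0.361×(-0.604)=-0.2180; √(2b)=0.8497; u=(-0.2180+13.915)/0.8497=16.1196, w=(-0.2180−13.915)/0.8497=-16.6329
k=2: b·v=0.361×2.738=0.9884; √(2b)=0.8497; u=(0.9884+30.983)/0.8497=37.6265, w=(0.9884−30.983)/0.8497=-35.3000
k=3: b·v=0.361×2.804=1.0122; √(2b)=0.8497; u=(1.0122+17.961)/0.8497=22.3292, w=(1.0122−17.961)/0.8497=-19.9466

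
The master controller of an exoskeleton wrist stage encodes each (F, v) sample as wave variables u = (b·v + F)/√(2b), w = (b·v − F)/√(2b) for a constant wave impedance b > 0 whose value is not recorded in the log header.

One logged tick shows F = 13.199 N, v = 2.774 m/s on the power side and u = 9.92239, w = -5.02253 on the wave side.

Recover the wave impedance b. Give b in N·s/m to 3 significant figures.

b = 1.56 N·s/m

u + w = 4.89986;  u + w = √(2b)·v, so √(2b) = 4.89986/2.774 = 1.76635.
b = (√(2b))²/2 = 3.12000/2 = 1.56000.
(Check via u − w = 2F/√(2b): u − w = 14.94492, 2F/√(2b) = 14.94493.)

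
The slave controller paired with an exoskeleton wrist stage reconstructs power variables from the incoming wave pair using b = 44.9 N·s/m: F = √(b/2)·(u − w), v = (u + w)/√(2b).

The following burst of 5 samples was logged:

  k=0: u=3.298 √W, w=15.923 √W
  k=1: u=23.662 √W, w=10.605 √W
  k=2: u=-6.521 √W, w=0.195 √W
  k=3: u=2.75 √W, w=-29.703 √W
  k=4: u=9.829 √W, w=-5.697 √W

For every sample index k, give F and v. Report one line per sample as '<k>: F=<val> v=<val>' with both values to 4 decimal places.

0: F=-59.8191 v=2.0283
1: F=61.8659 v=3.6161
2: F=-31.8214 v=-0.6676
3: F=153.7670 v=-2.8443
4: F=73.5644 v=0.4360

k=0: u−w=-12.6250, u+w=19.2210; √(b/2)=4.7381, √(2b)=9.4763; F=4.7381×(-12.625)=-59.8191, v=19.2210/9.4763=2.0283
k=1: u−w=13.0570, u+w=34.2670; √(b/2)=4.7381, √(2b)=9.4763; F=4.7381×13.057=61.8659, v=34.2670/9.4763=3.6161
k=2: u−w=-6.7160, u+w=-6.3260; √(b/2)=4.7381, √(2b)=9.4763; F=4.7381×(-6.716)=-31.8214, v=-6.3260/9.4763=-0.6676
k=3: u−w=32.4530, u+w=-26.9530; √(b/2)=4.7381, √(2b)=9.4763; F=4.7381×32.453=153.7670, v=-26.9530/9.4763=-2.8443
k=4: u−w=15.5260, u+w=4.1320; √(b/2)=4.7381, √(2b)=9.4763; F=4.7381×15.526=73.5644, v=4.1320/9.4763=0.4360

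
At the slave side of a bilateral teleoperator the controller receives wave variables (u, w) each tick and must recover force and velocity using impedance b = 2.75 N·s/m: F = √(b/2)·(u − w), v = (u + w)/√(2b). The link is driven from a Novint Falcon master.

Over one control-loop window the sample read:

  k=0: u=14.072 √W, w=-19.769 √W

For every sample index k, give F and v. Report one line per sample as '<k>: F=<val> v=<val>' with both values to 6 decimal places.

k=0: u−w=33.841000, u+w=-5.697000; √(b/2)=1.172604, √(2b)=2.345208; F=1.172604×33.841=39.682090, v=-5.697000/2.345208=-2.429209

0: F=39.682090 v=-2.429209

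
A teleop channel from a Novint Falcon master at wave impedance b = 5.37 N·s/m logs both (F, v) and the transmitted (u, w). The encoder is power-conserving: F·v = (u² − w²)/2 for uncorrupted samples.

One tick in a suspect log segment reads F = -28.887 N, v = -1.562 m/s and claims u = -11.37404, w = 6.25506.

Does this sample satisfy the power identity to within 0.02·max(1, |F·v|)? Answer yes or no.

yes

F·v = (-28.887)×(-1.562) = 45.12149 W.
(u² − w²)/2 = (129.36879 − 39.12578)/2 = 45.12151 W.
|Δ| = 0.00001;  2% of max(1, |F·v|) = 0.90243.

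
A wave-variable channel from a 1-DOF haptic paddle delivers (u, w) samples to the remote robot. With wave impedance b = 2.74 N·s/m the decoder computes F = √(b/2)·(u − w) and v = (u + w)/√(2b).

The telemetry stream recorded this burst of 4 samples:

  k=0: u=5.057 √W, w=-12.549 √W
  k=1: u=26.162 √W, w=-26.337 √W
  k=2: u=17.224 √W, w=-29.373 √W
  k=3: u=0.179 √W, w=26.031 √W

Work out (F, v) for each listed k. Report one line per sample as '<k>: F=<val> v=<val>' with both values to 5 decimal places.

0: F=20.60729 v=-3.20042
1: F=61.44850 v=-0.07476
2: F=54.54039 v=-5.18980
3: F=-30.25899 v=11.19636

k=0: u−w=17.60600, u+w=-7.49200; √(b/2)=1.17047, √(2b)=2.34094; F=1.17047×17.606=20.60729, v=-7.49200/2.34094=-3.20042
k=1: u−w=52.49900, u+w=-0.17500; √(b/2)=1.17047, √(2b)=2.34094; F=1.17047×52.499=61.44850, v=-0.17500/2.34094=-0.07476
k=2: u−w=46.59700, u+w=-12.14900; √(b/2)=1.17047, √(2b)=2.34094; F=1.17047×46.597=54.54039, v=-12.14900/2.34094=-5.18980
k=3: u−w=-25.85200, u+w=26.21000; √(b/2)=1.17047, √(2b)=2.34094; F=1.17047×(-25.852)=-30.25899, v=26.21000/2.34094=11.19636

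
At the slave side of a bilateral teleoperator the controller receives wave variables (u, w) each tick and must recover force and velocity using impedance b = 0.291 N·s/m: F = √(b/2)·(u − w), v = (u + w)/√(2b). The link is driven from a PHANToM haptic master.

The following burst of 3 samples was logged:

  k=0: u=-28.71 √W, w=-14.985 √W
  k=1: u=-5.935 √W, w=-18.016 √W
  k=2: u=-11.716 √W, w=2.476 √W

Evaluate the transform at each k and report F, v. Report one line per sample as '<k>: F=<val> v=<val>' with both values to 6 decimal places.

k=0: u−w=-13.725000, u+w=-43.695000; √(b/2)=0.381445, √(2b)=0.762889; F=0.381445×(-13.725)=-5.235327, v=-43.695000/0.762889=-57.275680
k=1: u−w=12.081000, u+w=-23.951000; √(b/2)=0.381445, √(2b)=0.762889; F=0.381445×12.081=4.608232, v=-23.951000/0.762889=-31.395121
k=2: u−w=-14.192000, u+w=-9.240000; √(b/2)=0.381445, √(2b)=0.762889; F=0.381445×(-14.192)=-5.413462, v=-9.240000/0.762889=-12.111850

0: F=-5.235327 v=-57.275680
1: F=4.608232 v=-31.395121
2: F=-5.413462 v=-12.111850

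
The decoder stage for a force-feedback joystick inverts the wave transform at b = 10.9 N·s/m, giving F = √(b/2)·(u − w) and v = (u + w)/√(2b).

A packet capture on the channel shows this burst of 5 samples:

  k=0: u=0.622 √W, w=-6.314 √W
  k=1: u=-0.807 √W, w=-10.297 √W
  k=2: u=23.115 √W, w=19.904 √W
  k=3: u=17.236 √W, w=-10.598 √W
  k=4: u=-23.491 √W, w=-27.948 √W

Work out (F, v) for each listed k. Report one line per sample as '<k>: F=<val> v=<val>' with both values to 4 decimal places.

k=0: u−w=6.9360, u+w=-5.6920; √(b/2)=2.3345, √(2b)=4.6690; F=2.3345×6.936=16.1923, v=-5.6920/4.6690=-1.2191
k=1: u−w=9.4900, u+w=-11.1040; √(b/2)=2.3345, √(2b)=4.6690; F=2.3345×9.49=22.1546, v=-11.1040/4.6690=-2.3782
k=2: u−w=3.2110, u+w=43.0190; √(b/2)=2.3345, √(2b)=4.6690; F=2.3345×3.211=7.4962, v=43.0190/4.6690=9.2137
k=3: u−w=27.8340, u+w=6.6380; √(b/2)=2.3345, √(2b)=4.6690; F=2.3345×27.834=64.9791, v=6.6380/4.6690=1.4217
k=4: u−w=4.4570, u+w=-51.4390; √(b/2)=2.3345, √(2b)=4.6690; F=2.3345×4.457=10.4050, v=-51.4390/4.6690=-11.0170

0: F=16.1923 v=-1.2191
1: F=22.1546 v=-2.3782
2: F=7.4962 v=9.2137
3: F=64.9791 v=1.4217
4: F=10.4050 v=-11.0170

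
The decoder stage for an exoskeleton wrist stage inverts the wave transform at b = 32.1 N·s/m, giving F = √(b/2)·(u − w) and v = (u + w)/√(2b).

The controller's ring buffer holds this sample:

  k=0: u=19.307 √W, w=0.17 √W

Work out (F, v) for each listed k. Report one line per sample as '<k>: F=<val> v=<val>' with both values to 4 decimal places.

0: F=76.6675 v=2.4308

k=0: u−w=19.1370, u+w=19.4770; √(b/2)=4.0062, √(2b)=8.0125; F=4.0062×19.137=76.6675, v=19.4770/8.0125=2.4308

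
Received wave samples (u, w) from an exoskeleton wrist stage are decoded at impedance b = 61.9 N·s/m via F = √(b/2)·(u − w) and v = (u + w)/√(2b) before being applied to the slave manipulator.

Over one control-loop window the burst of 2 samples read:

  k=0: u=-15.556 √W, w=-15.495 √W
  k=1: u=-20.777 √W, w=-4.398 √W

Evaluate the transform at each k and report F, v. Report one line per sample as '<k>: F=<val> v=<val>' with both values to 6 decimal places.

k=0: u−w=-0.061000, u+w=-31.051000; √(b/2)=5.563272, √(2b)=11.126545; F=5.563272×(-0.061)=-0.339360, v=-31.051000/11.126545=-2.790714
k=1: u−w=-16.379000, u+w=-25.175000; √(b/2)=5.563272, √(2b)=11.126545; F=5.563272×(-16.379)=-91.120839, v=-25.175000/11.126545=-2.262607

0: F=-0.339360 v=-2.790714
1: F=-91.120839 v=-2.262607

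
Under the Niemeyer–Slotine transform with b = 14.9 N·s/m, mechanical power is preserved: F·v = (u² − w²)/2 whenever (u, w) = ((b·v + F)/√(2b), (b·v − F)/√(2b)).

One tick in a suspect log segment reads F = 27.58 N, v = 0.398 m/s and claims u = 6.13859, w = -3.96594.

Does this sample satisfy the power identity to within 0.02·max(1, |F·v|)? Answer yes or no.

F·v = 27.58×0.398 = 10.97684 W.
(u² − w²)/2 = (37.68229 − 15.72868)/2 = 10.97680 W.
|Δ| = 0.00004;  2% of max(1, |F·v|) = 0.21954.

yes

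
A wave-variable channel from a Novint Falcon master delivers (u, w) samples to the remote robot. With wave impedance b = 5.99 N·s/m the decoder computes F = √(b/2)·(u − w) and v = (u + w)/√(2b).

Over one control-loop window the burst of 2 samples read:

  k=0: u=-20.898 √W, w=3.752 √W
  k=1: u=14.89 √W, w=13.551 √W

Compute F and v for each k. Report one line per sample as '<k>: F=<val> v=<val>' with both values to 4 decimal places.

k=0: u−w=-24.6500, u+w=-17.1460; √(b/2)=1.7306, √(2b)=3.4612; F=1.7306×(-24.65)=-42.6595, v=-17.1460/3.4612=-4.9538
k=1: u−w=1.3390, u+w=28.4410; √(b/2)=1.7306, √(2b)=3.4612; F=1.7306×1.339=2.3173, v=28.4410/3.4612=8.2171

0: F=-42.6595 v=-4.9538
1: F=2.3173 v=8.2171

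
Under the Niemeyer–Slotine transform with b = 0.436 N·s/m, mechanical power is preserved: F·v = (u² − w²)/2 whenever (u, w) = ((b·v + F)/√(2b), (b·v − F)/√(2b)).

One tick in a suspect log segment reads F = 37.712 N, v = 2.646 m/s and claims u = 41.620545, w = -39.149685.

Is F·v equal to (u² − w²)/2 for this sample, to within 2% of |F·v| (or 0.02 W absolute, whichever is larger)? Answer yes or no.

yes

F·v = 37.712×2.646 = 99.785952 W.
(u² − w²)/2 = (1732.269766 − 1532.697836)/2 = 99.785965 W.
|Δ| = 0.000013;  2% of max(1, |F·v|) = 1.995719.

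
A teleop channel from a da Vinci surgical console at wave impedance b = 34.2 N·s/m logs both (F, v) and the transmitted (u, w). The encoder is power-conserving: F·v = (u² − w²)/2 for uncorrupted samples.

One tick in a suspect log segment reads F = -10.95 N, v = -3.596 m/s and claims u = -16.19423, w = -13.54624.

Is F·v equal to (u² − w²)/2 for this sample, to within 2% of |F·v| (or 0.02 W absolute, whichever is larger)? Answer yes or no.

F·v = (-10.95)×(-3.596) = 39.37620 W.
(u² − w²)/2 = (262.25309 − 183.50062)/2 = 39.37623 W.
|Δ| = 0.00003;  2% of max(1, |F·v|) = 0.78752.

yes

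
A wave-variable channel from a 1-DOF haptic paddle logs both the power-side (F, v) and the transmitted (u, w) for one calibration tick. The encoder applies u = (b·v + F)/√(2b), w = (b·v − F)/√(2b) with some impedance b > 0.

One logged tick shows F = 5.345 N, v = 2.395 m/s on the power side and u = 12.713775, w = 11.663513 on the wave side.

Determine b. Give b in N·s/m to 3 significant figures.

u + w = 24.377288;  u + w = √(2b)·v, so √(2b) = 24.377288/2.395 = 10.178408.
b = (√(2b))²/2 = 103.599997/2 = 51.799998.
(Check via u − w = 2F/√(2b): u − w = 1.050262, 2F/√(2b) = 1.050262.)

b = 51.8 N·s/m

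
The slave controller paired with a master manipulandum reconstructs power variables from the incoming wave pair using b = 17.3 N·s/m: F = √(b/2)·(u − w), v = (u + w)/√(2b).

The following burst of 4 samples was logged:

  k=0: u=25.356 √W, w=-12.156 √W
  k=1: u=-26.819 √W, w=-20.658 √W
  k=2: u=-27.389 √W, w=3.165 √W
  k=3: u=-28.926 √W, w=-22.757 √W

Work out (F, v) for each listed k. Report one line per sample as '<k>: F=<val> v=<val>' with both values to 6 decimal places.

k=0: u−w=37.512000, u+w=13.200000; √(b/2)=2.941088, √(2b)=5.882176; F=2.941088×37.512=110.326102, v=13.200000/5.882176=2.244067
k=1: u−w=-6.161000, u+w=-47.477000; √(b/2)=2.941088, √(2b)=5.882176; F=2.941088×(-6.161)=-18.120045, v=-47.477000/5.882176=-8.071332
k=2: u−w=-30.554000, u+w=-24.224000; √(b/2)=2.941088, √(2b)=5.882176; F=2.941088×(-30.554)=-89.862010, v=-24.224000/5.882176=-4.118204
k=3: u−w=-6.169000, u+w=-51.683000; √(b/2)=2.941088, √(2b)=5.882176; F=2.941088×(-6.169)=-18.143573, v=-51.683000/5.882176=-8.786374

0: F=110.326102 v=2.244067
1: F=-18.120045 v=-8.071332
2: F=-89.862010 v=-4.118204
3: F=-18.143573 v=-8.786374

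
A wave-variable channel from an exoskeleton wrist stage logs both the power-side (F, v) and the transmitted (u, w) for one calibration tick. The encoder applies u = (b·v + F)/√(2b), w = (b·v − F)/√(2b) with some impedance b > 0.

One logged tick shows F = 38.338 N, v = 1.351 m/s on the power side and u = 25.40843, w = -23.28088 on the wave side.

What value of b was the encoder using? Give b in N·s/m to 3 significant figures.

b = 1.24 N·s/m

u + w = 2.12755;  u + w = √(2b)·v, so √(2b) = 2.12755/1.351 = 1.57480.
b = (√(2b))²/2 = 2.47998/2 = 1.23999.
(Check via u − w = 2F/√(2b): u − w = 48.68931, 2F/√(2b) = 48.68947.)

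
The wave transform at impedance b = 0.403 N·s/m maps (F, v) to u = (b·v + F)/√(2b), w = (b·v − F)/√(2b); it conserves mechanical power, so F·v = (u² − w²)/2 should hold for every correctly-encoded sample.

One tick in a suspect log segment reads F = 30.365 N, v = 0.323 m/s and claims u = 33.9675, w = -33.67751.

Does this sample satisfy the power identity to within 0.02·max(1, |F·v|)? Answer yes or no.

F·v = 30.365×0.323 = 9.8079 W.
(u² − w²)/2 = (1153.7911 − 1134.1747)/2 = 9.8082 W.
|Δ| = 0.0003;  2% of max(1, |F·v|) = 0.1962.

yes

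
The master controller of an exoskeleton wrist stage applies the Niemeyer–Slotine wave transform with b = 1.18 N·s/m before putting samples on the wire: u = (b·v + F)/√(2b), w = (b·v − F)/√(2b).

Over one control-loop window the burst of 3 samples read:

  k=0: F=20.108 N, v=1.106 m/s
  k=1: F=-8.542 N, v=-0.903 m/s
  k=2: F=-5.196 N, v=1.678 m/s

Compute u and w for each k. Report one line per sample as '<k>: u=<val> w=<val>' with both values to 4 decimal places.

0: u=13.9387 w=-12.2397
1: u=-6.2540 w=4.8668
2: u=-2.0934 w=4.6712

k=0: b·v=1.18×1.106=1.3051; √(2b)=1.5362; u=(1.3051+20.108)/1.5362=13.9387, w=(1.3051−20.108)/1.5362=-12.2397
k=1: b·v=1.18×(-0.903)=-1.0655; √(2b)=1.5362; u=(-1.0655+(-8.542))/1.5362=-6.2540, w=(-1.0655−(-8.542))/1.5362=4.8668
k=2: b·v=1.18×1.678=1.9800; √(2b)=1.5362; u=(1.9800+(-5.196))/1.5362=-2.0934, w=(1.9800−(-5.196))/1.5362=4.6712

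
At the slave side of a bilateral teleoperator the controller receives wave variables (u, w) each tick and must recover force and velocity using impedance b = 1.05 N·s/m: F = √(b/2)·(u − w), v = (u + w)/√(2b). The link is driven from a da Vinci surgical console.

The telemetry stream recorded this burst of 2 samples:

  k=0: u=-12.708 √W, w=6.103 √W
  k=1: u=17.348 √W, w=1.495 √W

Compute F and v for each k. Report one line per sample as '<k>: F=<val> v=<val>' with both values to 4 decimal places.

0: F=-13.6299 v=-4.5579
1: F=11.4866 v=13.0029

k=0: u−w=-18.8110, u+w=-6.6050; √(b/2)=0.7246, √(2b)=1.4491; F=0.7246×(-18.811)=-13.6299, v=-6.6050/1.4491=-4.5579
k=1: u−w=15.8530, u+w=18.8430; √(b/2)=0.7246, √(2b)=1.4491; F=0.7246×15.853=11.4866, v=18.8430/1.4491=13.0029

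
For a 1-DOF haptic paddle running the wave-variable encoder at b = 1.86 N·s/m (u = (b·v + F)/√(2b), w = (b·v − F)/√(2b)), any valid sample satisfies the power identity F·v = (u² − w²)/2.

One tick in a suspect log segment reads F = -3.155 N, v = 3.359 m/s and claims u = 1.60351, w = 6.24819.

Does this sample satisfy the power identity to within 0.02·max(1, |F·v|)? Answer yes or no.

no

F·v = (-3.155)×3.359 = -10.5976 W.
(u² − w²)/2 = (2.5712 − 39.0399)/2 = -18.2343 W.
|Δ| = 7.6367;  2% of max(1, |F·v|) = 0.2120.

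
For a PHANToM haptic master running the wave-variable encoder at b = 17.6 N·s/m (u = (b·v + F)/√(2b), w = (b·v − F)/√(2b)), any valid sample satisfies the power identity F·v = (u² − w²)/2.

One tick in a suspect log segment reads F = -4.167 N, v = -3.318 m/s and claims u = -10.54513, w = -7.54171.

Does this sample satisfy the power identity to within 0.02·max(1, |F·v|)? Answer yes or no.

F·v = (-4.167)×(-3.318) = 13.8261 W.
(u² − w²)/2 = (111.1998 − 56.8774)/2 = 27.1612 W.
|Δ| = 13.3351;  2% of max(1, |F·v|) = 0.2765.

no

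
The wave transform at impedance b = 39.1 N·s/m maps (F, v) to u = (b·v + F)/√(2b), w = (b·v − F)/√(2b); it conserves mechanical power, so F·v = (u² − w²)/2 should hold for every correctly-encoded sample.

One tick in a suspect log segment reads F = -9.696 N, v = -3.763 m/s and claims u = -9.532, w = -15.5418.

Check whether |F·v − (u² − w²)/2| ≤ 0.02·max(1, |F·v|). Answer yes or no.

no

F·v = (-9.696)×(-3.763) = 36.48605 W.
(u² − w²)/2 = (90.85902 − 241.54755)/2 = -75.34426 W.
|Δ| = 111.83031;  2% of max(1, |F·v|) = 0.72972.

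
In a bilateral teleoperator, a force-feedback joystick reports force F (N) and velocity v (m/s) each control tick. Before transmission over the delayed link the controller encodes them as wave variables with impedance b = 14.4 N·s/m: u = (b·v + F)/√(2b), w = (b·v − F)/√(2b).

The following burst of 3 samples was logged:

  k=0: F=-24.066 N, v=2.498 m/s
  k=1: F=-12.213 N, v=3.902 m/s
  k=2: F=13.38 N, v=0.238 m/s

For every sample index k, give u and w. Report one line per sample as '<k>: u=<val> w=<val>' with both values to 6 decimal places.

k=0: b·v=14.4×2.498=35.971200; √(2b)=5.366563; u=(35.971200+(-24.066))/5.366563=2.218403, w=(35.971200−(-24.066))/5.366563=11.187272
k=1: b·v=14.4×3.902=56.188800; √(2b)=5.366563; u=(56.188800+(-12.213))/5.366563=8.194407, w=(56.188800−(-12.213))/5.366563=12.745923
k=2: b·v=14.4×0.238=3.427200; √(2b)=5.366563; u=(3.427200+13.38)/5.366563=3.131837, w=(3.427200−13.38)/5.366563=-1.854595

0: u=2.218403 w=11.187272
1: u=8.194407 w=12.745923
2: u=3.131837 w=-1.854595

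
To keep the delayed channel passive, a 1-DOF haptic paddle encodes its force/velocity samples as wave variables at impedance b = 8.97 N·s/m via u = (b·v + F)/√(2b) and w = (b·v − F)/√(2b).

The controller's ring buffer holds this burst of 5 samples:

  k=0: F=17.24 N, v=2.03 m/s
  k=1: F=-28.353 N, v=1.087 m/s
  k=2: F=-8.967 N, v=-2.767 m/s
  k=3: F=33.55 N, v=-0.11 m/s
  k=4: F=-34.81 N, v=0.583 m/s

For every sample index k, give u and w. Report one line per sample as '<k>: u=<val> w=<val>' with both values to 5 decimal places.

k=0: b·v=8.97×2.03=18.20910; √(2b)=4.23556; u=(18.20910+17.24)/4.23556=8.36939, w=(18.20910−17.24)/4.23556=0.22880
k=1: b·v=8.97×1.087=9.75039; √(2b)=4.23556; u=(9.75039+(-28.353))/4.23556=-4.39200, w=(9.75039−(-28.353))/4.23556=8.99606
k=2: b·v=8.97×(-2.767)=-24.81999; √(2b)=4.23556; u=(-24.81999+(-8.967))/4.23556=-7.97698, w=(-24.81999−(-8.967))/4.23556=-3.74283
k=3: b·v=8.97×(-0.11)=-0.98670; √(2b)=4.23556; u=(-0.98670+33.55)/4.23556=7.68807, w=(-0.98670−33.55)/4.23556=-8.15398
k=4: b·v=8.97×0.583=5.22951; √(2b)=4.23556; u=(5.22951+(-34.81))/4.23556=-6.98384, w=(5.22951−(-34.81))/4.23556=9.45317

0: u=8.36939 w=0.22880
1: u=-4.39200 w=8.99606
2: u=-7.97698 w=-3.74283
3: u=7.68807 w=-8.15398
4: u=-6.98384 w=9.45317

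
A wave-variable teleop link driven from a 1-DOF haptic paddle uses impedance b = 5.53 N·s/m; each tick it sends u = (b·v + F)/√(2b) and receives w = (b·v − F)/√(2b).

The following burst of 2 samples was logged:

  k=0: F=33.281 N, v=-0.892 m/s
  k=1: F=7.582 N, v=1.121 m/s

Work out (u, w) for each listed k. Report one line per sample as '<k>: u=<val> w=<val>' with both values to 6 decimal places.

0: u=8.524100 w=-11.490587
1: u=4.143881 w=-0.415818

k=0: b·v=5.53×(-0.892)=-4.932760; √(2b)=3.325658; u=(-4.932760+33.281)/3.325658=8.524100, w=(-4.932760−33.281)/3.325658=-11.490587
k=1: b·v=5.53×1.121=6.199130; √(2b)=3.325658; u=(6.199130+7.582)/3.325658=4.143881, w=(6.199130−7.582)/3.325658=-0.415818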